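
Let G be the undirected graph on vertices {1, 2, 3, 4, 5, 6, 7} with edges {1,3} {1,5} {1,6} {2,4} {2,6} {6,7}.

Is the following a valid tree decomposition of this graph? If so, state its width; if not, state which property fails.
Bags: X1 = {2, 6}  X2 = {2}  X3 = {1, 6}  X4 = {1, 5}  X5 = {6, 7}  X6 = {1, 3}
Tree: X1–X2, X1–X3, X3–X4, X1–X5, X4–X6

No — vertex 4 appears in no bag.

A tree decomposition must satisfy three properties: every vertex lies in some bag; for every edge, both endpoints lie together in some bag; and for every vertex, the bags containing it form a connected subtree. Here vertex 4 appears in no bag, so the decomposition is invalid.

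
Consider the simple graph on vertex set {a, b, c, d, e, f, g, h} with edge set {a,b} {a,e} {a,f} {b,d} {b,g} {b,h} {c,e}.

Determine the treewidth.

1

A width-1 tree decomposition is:
Bags: B1 = {b, d}  B2 = {b, h}  B3 = {a, b}  B4 = {a, f}  B5 = {a, e}  B6 = {c, e}  B7 = {b, g}
Tree: B1–B2, B1–B3, B3–B4, B4–B5, B5–B6, B1–B7
Each bag holds 2 vertices, so the decomposition has width 1, which upper-bounds the treewidth. Since G has at least one edge (e.g. d–b), it is not an edgeless graph, so tw(G) ≥ 1. Therefore the treewidth is 1.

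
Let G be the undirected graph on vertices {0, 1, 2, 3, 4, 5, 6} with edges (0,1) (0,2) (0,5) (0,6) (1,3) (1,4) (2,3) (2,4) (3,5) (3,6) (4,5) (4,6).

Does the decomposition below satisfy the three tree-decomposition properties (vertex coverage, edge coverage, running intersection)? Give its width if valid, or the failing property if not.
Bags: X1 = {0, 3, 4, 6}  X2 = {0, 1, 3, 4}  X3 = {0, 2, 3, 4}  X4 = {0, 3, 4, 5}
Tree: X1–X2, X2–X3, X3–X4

Checking the three conditions: (i) the bags cover all of {0, 1, 2, 3, 4, 5, 6}; (ii) for each edge, some bag contains both endpoints; (iii) the bags containing any fixed vertex form a subtree. All hold, so the decomposition is valid with width 4 − 1 = 3.

Yes; width 3.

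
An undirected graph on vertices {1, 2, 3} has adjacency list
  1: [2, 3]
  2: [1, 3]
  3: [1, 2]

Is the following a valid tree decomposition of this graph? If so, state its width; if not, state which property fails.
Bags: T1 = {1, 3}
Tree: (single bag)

No — vertex 2 appears in no bag.

A tree decomposition must satisfy three properties: every vertex lies in some bag; for every edge, both endpoints lie together in some bag; and for every vertex, the bags containing it form a connected subtree. Here vertex 2 appears in no bag, so the decomposition is invalid.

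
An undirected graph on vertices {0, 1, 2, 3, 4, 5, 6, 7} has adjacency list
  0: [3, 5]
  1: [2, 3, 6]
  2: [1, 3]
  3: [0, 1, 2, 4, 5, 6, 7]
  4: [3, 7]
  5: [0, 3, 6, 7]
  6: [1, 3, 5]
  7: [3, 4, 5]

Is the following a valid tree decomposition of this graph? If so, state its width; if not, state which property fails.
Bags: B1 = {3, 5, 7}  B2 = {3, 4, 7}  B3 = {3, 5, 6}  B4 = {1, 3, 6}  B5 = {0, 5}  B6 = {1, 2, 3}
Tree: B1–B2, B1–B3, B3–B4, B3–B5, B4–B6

A tree decomposition must satisfy three properties: every vertex lies in some bag; for every edge, both endpoints lie together in some bag; and for every vertex, the bags containing it form a connected subtree. Here edge (3,0) lies in no bag, so the decomposition is invalid.

No — edge (3,0) lies in no bag.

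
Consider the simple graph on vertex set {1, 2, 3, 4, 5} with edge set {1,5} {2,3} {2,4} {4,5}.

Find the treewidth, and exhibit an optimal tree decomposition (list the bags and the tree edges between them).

The largest bag has 2 vertices, giving width 1; this decomposition certifies tw(G) ≤ 1. Since G has at least one edge (e.g. 1–5), it is not an edgeless graph, so tw(G) ≥ 1. Therefore the treewidth is 1.

Treewidth 1.
One optimal decomposition is:
Bags: B1 = {1, 5}  B2 = {4, 5}  B3 = {2, 4}  B4 = {2, 3}
Tree: B1–B2, B2–B3, B3–B4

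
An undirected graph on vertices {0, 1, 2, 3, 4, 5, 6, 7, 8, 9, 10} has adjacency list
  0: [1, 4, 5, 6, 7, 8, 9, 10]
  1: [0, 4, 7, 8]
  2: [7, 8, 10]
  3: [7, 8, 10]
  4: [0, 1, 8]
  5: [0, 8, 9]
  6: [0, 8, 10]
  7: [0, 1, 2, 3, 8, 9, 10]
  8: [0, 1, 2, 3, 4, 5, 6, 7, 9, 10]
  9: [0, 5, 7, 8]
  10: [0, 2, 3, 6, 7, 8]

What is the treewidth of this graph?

3

A width-3 tree decomposition is:
Bags: B1 = {0, 1, 7, 8}  B2 = {0, 7, 8, 10}  B3 = {3, 7, 8, 10}  B4 = {0, 1, 4, 8}  B5 = {2, 7, 8, 10}  B6 = {0, 7, 8, 9}  B7 = {0, 5, 8, 9}  B8 = {0, 6, 8, 10}
Tree: B1–B2, B2–B3, B1–B4, B2–B5, B2–B6, B6–B7, B2–B8
Every bag has size at most 4, so the width is 4 − 1 = 3 and tw(G) ≤ 3. Conversely, {0, 1, 4, 8} is a clique of size 4, and the vertices of any clique must share a bag in every tree decomposition; so some bag has ≥ 4 vertices and tw(G) ≥ 3. The upper and lower bounds meet at 3, so that is the treewidth.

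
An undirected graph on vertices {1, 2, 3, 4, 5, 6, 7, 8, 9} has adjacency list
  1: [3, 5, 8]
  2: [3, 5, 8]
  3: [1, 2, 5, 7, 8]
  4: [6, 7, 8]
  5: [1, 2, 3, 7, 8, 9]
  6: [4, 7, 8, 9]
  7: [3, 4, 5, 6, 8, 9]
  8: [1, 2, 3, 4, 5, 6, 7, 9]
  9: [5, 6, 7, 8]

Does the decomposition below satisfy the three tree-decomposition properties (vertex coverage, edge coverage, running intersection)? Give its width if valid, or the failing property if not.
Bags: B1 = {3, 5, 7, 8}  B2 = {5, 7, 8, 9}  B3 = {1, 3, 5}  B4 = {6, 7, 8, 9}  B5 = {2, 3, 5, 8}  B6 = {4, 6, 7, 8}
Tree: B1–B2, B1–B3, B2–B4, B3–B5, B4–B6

No — edge (8,1) lies in no bag.

A tree decomposition must satisfy three properties: every vertex lies in some bag; for every edge, both endpoints lie together in some bag; and for every vertex, the bags containing it form a connected subtree. Here edge (8,1) lies in no bag, so the decomposition is invalid.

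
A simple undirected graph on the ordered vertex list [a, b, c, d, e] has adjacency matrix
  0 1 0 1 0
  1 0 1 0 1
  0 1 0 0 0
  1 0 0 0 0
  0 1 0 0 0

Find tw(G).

A width-1 tree decomposition is:
Bags: B1 = {a, b}  B2 = {a, d}  B3 = {b, e}  B4 = {b, c}
Tree: B1–B2, B1–B3, B1–B4
Each bag holds 2 vertices, so the decomposition has width 1, which upper-bounds the treewidth. Any graph with an edge has treewidth ≥ 1, and G has the edge a–b. Hence tw(G) = 1 exactly.

1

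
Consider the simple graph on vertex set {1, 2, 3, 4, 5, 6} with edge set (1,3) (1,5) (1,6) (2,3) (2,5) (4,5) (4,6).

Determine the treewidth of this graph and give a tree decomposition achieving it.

Each bag holds 3 vertices, so the decomposition has width 2, which upper-bounds the treewidth. Since 4–6–1–5–4 is a cycle in G, G is not acyclic. Forests are exactly the graphs of treewidth ≤ 1, so tw(G) ≥ 2. Combining the bounds, tw(G) = 2.

Treewidth 2.
One optimal decomposition is:
Bags: B1 = {4, 5, 6}  B2 = {1, 5, 6}  B3 = {1, 2, 5}  B4 = {1, 2, 3}
Tree: B1–B2, B2–B3, B3–B4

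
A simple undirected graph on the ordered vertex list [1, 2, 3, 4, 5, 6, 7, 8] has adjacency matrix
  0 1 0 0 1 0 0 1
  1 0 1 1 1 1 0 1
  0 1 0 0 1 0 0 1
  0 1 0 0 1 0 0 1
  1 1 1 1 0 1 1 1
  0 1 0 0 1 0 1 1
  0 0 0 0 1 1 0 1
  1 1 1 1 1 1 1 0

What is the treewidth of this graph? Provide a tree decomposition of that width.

Treewidth 3.
One optimal decomposition is:
Bags: B1 = {2, 4, 5, 8}  B2 = {2, 5, 6, 8}  B3 = {5, 6, 7, 8}  B4 = {2, 3, 5, 8}  B5 = {1, 2, 5, 8}
Tree: B1–B2, B2–B3, B1–B4, B2–B5

Each bag holds 4 vertices, so the decomposition has width 3, which upper-bounds the treewidth. On the other hand G contains the 4-clique {1, 2, 5, 8}. A clique must lie in a single bag of any decomposition, so no decomposition can have width below 3. Therefore the treewidth is 3.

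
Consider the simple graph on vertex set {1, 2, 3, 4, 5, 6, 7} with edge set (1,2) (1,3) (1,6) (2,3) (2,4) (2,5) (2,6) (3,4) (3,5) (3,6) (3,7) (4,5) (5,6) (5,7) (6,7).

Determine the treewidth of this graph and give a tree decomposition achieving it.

The largest bag has 4 vertices, giving width 3; this decomposition certifies tw(G) ≤ 3. Conversely, {1, 2, 3, 6} is a clique of size 4, and the vertices of any clique must share a bag in every tree decomposition; so some bag has ≥ 4 vertices and tw(G) ≥ 3. Hence tw(G) = 3 exactly.

Treewidth 3.
One such decomposition:
Bags: B1 = {2, 3, 4, 5}  B2 = {2, 3, 5, 6}  B3 = {3, 5, 6, 7}  B4 = {1, 2, 3, 6}
Tree: B1–B2, B2–B3, B2–B4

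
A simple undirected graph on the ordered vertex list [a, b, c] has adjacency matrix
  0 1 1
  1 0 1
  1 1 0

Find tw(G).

2

A width-2 tree decomposition is:
Bags: B1 = {a, b, c}
Tree: (single bag)
With just one bag of size 3, the width is 3 − 1 = 2, so tw(G) ≤ 2. For the lower bound, the 3 vertices {a, b, c} are pairwise adjacent, and any tree decomposition puts a clique entirely inside one bag — forcing width ≥ 2. The upper and lower bounds meet at 2, so that is the treewidth.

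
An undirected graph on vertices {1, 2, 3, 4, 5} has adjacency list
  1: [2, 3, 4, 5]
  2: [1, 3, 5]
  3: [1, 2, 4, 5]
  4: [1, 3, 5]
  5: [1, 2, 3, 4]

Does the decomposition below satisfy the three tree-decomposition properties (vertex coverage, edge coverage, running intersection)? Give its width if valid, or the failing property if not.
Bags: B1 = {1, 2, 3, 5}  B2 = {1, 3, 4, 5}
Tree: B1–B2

Every vertex of G appears in some bag (union = {1, 2, 3, 4, 5}); every edge is covered by a bag; and for each vertex v the set of bags containing v is connected in the bag tree. The decomposition is therefore valid. The largest bag has 4 vertices, so the width is 3.

Yes; width 3.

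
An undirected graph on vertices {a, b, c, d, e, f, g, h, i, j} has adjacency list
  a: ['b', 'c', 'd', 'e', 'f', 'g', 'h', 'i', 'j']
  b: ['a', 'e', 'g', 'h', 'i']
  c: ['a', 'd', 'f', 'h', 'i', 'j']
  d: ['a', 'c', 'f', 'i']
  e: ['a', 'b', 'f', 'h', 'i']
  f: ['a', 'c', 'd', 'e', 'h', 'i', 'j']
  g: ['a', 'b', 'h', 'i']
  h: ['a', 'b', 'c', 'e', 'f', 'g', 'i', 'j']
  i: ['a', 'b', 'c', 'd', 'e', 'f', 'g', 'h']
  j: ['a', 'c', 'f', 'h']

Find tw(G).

A width-4 tree decomposition is:
Bags: B1 = {a, b, e, h, i}  B2 = {a, e, f, h, i}  B3 = {a, c, f, h, i}  B4 = {a, b, g, h, i}  B5 = {a, c, d, f, i}  B6 = {a, c, f, h, j}
Tree: B1–B2, B2–B3, B1–B4, B3–B5, B3–B6
Each bag holds 5 vertices, so the decomposition has width 4, which upper-bounds the treewidth. Conversely, {a, c, d, f, i} is a clique of size 5, and the vertices of any clique must share a bag in every tree decomposition; so some bag has ≥ 5 vertices and tw(G) ≥ 4. Combining the bounds, tw(G) = 4.

4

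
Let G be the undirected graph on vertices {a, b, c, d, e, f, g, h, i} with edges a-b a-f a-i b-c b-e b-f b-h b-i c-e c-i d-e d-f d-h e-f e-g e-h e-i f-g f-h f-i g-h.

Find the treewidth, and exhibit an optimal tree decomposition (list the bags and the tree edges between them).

Every bag has size at most 4, so the width is 4 − 1 = 3 and tw(G) ≤ 3. For the lower bound, the 4 vertices {b, c, e, i} are pairwise adjacent, and any tree decomposition puts a clique entirely inside one bag — forcing width ≥ 3. Combining the bounds, tw(G) = 3.

Treewidth 3.
One such decomposition:
Bags: B1 = {b, e, f, i}  B2 = {b, c, e, i}  B3 = {b, e, f, h}  B4 = {a, b, f, i}  B5 = {e, f, g, h}  B6 = {d, e, f, h}
Tree: B1–B2, B1–B3, B1–B4, B3–B5, B5–B6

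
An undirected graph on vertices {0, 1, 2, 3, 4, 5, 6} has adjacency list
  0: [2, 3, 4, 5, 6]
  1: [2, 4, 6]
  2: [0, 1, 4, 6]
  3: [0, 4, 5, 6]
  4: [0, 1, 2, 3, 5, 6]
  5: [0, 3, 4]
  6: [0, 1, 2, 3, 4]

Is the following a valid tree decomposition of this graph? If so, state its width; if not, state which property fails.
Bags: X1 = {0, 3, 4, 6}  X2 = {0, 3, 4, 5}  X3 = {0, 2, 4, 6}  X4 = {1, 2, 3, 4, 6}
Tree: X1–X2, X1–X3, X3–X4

A tree decomposition must satisfy three properties: every vertex lies in some bag; for every edge, both endpoints lie together in some bag; and for every vertex, the bags containing it form a connected subtree. Here bags containing vertex 3 are not connected in the tree, so the decomposition is invalid.

No — bags containing vertex 3 are not connected in the tree.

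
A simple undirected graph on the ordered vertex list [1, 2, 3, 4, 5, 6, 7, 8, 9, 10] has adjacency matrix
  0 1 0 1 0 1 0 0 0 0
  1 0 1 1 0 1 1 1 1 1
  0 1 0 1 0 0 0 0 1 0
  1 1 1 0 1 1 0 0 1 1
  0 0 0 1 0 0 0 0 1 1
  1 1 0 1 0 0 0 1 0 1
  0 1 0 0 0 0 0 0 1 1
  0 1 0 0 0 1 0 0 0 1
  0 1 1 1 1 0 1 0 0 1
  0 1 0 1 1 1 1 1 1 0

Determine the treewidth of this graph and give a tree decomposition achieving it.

Every bag has size at most 4, so the width is 4 − 1 = 3 and tw(G) ≤ 3. For the lower bound, the 4 vertices {2, 6, 8, 10} are pairwise adjacent, and any tree decomposition puts a clique entirely inside one bag — forcing width ≥ 3. Combining the bounds, tw(G) = 3.

Treewidth 3.
Bags: B1 = {1, 2, 4, 6}  B2 = {2, 4, 6, 10}  B3 = {2, 4, 9, 10}  B4 = {2, 7, 9, 10}  B5 = {4, 5, 9, 10}  B6 = {2, 3, 4, 9}  B7 = {2, 6, 8, 10}
Tree: B1–B2, B2–B3, B3–B4, B3–B5, B3–B6, B2–B7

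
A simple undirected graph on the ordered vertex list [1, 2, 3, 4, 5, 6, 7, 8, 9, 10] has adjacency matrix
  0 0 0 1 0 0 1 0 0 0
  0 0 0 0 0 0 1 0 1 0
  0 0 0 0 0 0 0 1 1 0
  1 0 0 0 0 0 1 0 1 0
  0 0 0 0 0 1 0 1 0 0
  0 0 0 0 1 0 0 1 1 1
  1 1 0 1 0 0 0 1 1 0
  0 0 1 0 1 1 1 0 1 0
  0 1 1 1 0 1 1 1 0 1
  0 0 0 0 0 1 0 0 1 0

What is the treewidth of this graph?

A width-2 tree decomposition is:
Bags: B1 = {6, 8, 9}  B2 = {3, 8, 9}  B3 = {7, 8, 9}  B4 = {2, 7, 9}  B5 = {5, 6, 8}  B6 = {4, 7, 9}  B7 = {6, 9, 10}  B8 = {1, 4, 7}
Tree: B1–B2, B1–B3, B3–B4, B1–B5, B4–B6, B1–B7, B6–B8
Each bag holds 3 vertices, so the decomposition has width 2, which upper-bounds the treewidth. For the lower bound, the 3 vertices {1, 4, 7} are pairwise adjacent, and any tree decomposition puts a clique entirely inside one bag — forcing width ≥ 2. Hence tw(G) = 2 exactly.

2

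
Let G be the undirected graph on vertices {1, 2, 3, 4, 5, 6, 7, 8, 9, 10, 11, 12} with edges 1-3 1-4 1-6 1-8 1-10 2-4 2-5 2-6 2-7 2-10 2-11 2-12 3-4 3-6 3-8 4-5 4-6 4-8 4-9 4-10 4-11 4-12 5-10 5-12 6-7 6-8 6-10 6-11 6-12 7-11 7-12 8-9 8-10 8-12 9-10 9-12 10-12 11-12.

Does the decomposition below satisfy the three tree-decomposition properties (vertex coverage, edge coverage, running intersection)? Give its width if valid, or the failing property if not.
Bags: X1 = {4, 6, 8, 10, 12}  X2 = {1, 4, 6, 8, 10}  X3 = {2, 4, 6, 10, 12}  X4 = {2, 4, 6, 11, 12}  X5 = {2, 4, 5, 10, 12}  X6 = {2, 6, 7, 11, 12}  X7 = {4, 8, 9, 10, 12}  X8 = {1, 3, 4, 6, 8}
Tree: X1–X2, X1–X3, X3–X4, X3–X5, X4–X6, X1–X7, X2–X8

Yes; width 4.

Vertex coverage: the bags together contain {1, 2, 3, 4, 5, 6, 7, 8, 9, 10, 11, 12}, the full vertex set. Edge coverage: each edge of G has both endpoints in at least one bag. Running intersection: for every vertex, the bags containing it form a connected subtree. All three properties hold, so this is a valid tree decomposition of width max|bag| − 1 = 4, and hence tw(G) ≤ 4.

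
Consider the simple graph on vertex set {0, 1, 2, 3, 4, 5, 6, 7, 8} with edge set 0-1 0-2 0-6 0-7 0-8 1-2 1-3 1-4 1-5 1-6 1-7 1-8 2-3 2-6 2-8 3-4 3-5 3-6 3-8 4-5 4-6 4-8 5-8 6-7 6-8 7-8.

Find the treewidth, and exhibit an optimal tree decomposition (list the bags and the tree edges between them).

Treewidth 4.
Bags: B1 = {1, 3, 4, 5, 8}  B2 = {1, 3, 4, 6, 8}  B3 = {1, 2, 3, 6, 8}  B4 = {0, 1, 2, 6, 8}  B5 = {0, 1, 6, 7, 8}
Tree: B1–B2, B2–B3, B3–B4, B4–B5

Each bag holds 5 vertices, so the decomposition has width 4, which upper-bounds the treewidth. For the lower bound, the 5 vertices {1, 3, 4, 5, 8} are pairwise adjacent, and any tree decomposition puts a clique entirely inside one bag — forcing width ≥ 4. Hence tw(G) = 4 exactly.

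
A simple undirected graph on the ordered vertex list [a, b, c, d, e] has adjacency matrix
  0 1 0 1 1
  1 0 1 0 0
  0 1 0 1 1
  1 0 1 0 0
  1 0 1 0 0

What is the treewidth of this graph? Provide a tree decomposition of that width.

Every bag has size at most 3, so the width is 3 − 1 = 2 and tw(G) ≤ 2. Since c–d–a–b–c is a cycle in G, G is not acyclic. Forests are exactly the graphs of treewidth ≤ 1, so tw(G) ≥ 2. Combining the bounds, tw(G) = 2.

Treewidth 2.
One such decomposition:
Bags: B1 = {a, c, d}  B2 = {a, b, c}  B3 = {a, c, e}
Tree: B1–B2, B2–B3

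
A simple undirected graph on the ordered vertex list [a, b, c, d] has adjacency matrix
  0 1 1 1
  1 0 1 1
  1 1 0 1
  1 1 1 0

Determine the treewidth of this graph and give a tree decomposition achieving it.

With just one bag of size 4, the width is 4 − 1 = 3, so tw(G) ≤ 3. Conversely, {a, b, c, d} is a clique of size 4, and the vertices of any clique must share a bag in every tree decomposition; so some bag has ≥ 4 vertices and tw(G) ≥ 3. Therefore the treewidth is 3.

Treewidth 3.
Bags: B1 = {a, b, c, d}
Tree: (single bag)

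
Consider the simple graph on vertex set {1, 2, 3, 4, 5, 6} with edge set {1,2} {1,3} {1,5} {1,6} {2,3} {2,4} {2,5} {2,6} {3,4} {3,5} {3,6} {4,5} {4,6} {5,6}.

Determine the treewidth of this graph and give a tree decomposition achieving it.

Treewidth 4.
One such decomposition:
Bags: B1 = {1, 2, 3, 5, 6}  B2 = {2, 3, 4, 5, 6}
Tree: B1–B2

The largest bag has 5 vertices, giving width 4; this decomposition certifies tw(G) ≤ 4. On the other hand G contains the 5-clique {1, 2, 3, 5, 6}. A clique must lie in a single bag of any decomposition, so no decomposition can have width below 4. Therefore the treewidth is 4.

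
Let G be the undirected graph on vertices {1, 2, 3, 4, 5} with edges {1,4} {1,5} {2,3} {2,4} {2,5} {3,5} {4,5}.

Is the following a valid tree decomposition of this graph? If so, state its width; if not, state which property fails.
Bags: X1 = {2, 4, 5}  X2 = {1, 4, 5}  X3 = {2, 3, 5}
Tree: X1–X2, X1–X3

Every vertex of G appears in some bag (union = {1, 2, 3, 4, 5}); every edge is covered by a bag; and for each vertex v the set of bags containing v is connected in the bag tree. The decomposition is therefore valid. The largest bag has 3 vertices, so the width is 2.

Yes; width 2.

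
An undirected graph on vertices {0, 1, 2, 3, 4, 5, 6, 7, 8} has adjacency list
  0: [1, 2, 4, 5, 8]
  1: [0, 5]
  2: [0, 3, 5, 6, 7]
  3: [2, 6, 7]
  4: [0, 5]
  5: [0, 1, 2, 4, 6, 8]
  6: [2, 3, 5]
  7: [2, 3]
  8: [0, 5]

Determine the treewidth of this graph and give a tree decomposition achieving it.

Every bag has size at most 3, so the width is 3 − 1 = 2 and tw(G) ≤ 2. For the lower bound, the 3 vertices {2, 3, 6} are pairwise adjacent, and any tree decomposition puts a clique entirely inside one bag — forcing width ≥ 2. Hence tw(G) = 2 exactly.

Treewidth 2.
Bags: B1 = {0, 2, 5}  B2 = {2, 5, 6}  B3 = {0, 1, 5}  B4 = {0, 4, 5}  B5 = {0, 5, 8}  B6 = {2, 3, 6}  B7 = {2, 3, 7}
Tree: B1–B2, B1–B3, B3–B4, B1–B5, B2–B6, B6–B7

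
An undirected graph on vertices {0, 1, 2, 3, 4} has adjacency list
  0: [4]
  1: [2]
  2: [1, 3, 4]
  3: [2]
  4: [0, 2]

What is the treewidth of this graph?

1

A width-1 tree decomposition is:
Bags: B1 = {1, 2}  B2 = {2, 4}  B3 = {2, 3}  B4 = {0, 4}
Tree: B1–B2, B2–B3, B2–B4
Every bag has size at most 2, so the width is 2 − 1 = 1 and tw(G) ≤ 1. Since G has at least one edge (e.g. 1–2), it is not an edgeless graph, so tw(G) ≥ 1. Therefore the treewidth is 1.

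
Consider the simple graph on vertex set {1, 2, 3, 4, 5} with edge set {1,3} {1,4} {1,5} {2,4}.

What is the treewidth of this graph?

A width-1 tree decomposition is:
Bags: B1 = {2, 4}  B2 = {1, 4}  B3 = {1, 5}  B4 = {1, 3}
Tree: B1–B2, B2–B3, B2–B4
Every bag has size at most 2, so the width is 2 − 1 = 1 and tw(G) ≤ 1. Since G has at least one edge (e.g. 2–4), it is not an edgeless graph, so tw(G) ≥ 1. Therefore the treewidth is 1.

1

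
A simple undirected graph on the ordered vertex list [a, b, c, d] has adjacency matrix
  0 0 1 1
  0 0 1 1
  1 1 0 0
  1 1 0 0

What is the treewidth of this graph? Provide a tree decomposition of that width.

Treewidth 2.
Bags: B1 = {a, c, d}  B2 = {b, c, d}
Tree: B1–B2

Every bag has size at most 3, so the width is 3 − 1 = 2 and tw(G) ≤ 2. Since d–a–c–b–d is a cycle in G, G is not acyclic. Forests are exactly the graphs of treewidth ≤ 1, so tw(G) ≥ 2. The upper and lower bounds meet at 2, so that is the treewidth.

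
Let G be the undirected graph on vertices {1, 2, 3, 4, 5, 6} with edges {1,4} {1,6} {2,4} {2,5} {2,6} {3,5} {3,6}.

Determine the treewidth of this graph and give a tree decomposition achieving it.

Treewidth 2.
One such decomposition:
Bags: B1 = {3, 5, 6}  B2 = {2, 5, 6}  B3 = {1, 2, 6}  B4 = {1, 2, 4}
Tree: B1–B2, B2–B3, B3–B4

Each bag holds 3 vertices, so the decomposition has width 2, which upper-bounds the treewidth. For the lower bound, G contains the cycle 3–5–2–6–3, so G is not a forest; only forests have treewidth ≤ 1, hence tw(G) ≥ 2. Therefore the treewidth is 2.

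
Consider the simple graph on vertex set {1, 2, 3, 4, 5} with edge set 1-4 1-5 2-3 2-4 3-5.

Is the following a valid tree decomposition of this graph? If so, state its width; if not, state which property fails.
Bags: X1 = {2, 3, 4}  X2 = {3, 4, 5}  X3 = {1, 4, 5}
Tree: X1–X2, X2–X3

Every vertex of G appears in some bag (union = {1, 2, 3, 4, 5}); every edge is covered by a bag; and for each vertex v the set of bags containing v is connected in the bag tree. The decomposition is therefore valid. The largest bag has 3 vertices, so the width is 2.

Yes; width 2.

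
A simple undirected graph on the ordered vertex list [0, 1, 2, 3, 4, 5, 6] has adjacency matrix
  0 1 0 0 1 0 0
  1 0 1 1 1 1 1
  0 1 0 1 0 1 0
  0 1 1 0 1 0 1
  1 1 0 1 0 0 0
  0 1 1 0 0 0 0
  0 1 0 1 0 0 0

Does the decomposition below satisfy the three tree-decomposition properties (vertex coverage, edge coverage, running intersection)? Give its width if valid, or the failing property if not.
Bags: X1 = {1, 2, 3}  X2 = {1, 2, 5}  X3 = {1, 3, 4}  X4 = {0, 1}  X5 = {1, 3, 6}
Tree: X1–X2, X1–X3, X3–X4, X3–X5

A tree decomposition must satisfy three properties: every vertex lies in some bag; for every edge, both endpoints lie together in some bag; and for every vertex, the bags containing it form a connected subtree. Here edge (4,0) lies in no bag, so the decomposition is invalid.

No — edge (4,0) lies in no bag.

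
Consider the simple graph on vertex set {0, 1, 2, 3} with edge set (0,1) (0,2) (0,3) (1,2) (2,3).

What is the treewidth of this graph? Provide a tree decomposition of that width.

Every bag has size at most 3, so the width is 3 − 1 = 2 and tw(G) ≤ 2. For the lower bound, the 3 vertices {0, 1, 2} are pairwise adjacent, and any tree decomposition puts a clique entirely inside one bag — forcing width ≥ 2. The upper and lower bounds meet at 2, so that is the treewidth.

Treewidth 2.
One optimal decomposition is:
Bags: B1 = {0, 1, 2}  B2 = {0, 2, 3}
Tree: B1–B2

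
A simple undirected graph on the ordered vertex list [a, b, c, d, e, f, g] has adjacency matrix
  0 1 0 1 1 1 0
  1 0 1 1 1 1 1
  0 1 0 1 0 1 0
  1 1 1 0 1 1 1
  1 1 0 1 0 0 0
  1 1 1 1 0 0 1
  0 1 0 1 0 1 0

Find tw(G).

3

A width-3 tree decomposition is:
Bags: B1 = {b, c, d, f}  B2 = {b, d, f, g}  B3 = {a, b, d, f}  B4 = {a, b, d, e}
Tree: B1–B2, B2–B3, B3–B4
Each bag holds 4 vertices, so the decomposition has width 3, which upper-bounds the treewidth. On the other hand G contains the 4-clique {a, b, d, e}. A clique must lie in a single bag of any decomposition, so no decomposition can have width below 3. Therefore the treewidth is 3.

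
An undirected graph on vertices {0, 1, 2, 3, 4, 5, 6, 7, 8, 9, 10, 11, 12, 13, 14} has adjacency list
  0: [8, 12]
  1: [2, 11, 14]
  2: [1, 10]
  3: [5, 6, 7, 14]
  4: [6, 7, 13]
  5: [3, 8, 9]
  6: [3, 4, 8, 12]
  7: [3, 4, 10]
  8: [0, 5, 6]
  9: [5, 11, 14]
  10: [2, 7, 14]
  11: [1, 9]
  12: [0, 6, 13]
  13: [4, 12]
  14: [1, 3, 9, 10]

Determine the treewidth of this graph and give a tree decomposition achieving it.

Each bag holds 4 vertices, so the decomposition has width 3, which upper-bounds the treewidth. For the lower bound: the 4 vertex sets {1,2,11}, {10}, {14}, {3,5,7,9} are disjoint, each induces a connected subgraph, and every pair is joined by at least one edge of G. Contracting each set to a single vertex therefore yields K_{4} as a minor, and since treewidth is minor-monotone, tw(G) ≥ tw(K_{4}) = 3. Hence tw(G) = 3 exactly.

Treewidth 3.
One such decomposition:
Bags: B1 = {1, 2, 10, 11}  B2 = {1, 10, 11, 14}  B3 = {9, 10, 11, 14}  B4 = {7, 9, 10, 14}  B5 = {3, 7, 9, 14}  B6 = {3, 5, 7, 9}  B7 = {3, 4, 5, 7}  B8 = {3, 4, 5, 6}  B9 = {4, 5, 6, 8}  B10 = {4, 6, 8, 13}  B11 = {6, 8, 12, 13}  B12 = {0, 8, 12, 13}
Tree: B1–B2, B2–B3, B3–B4, B4–B5, B5–B6, B6–B7, B7–B8, B8–B9, B9–B10, B10–B11, B11–B12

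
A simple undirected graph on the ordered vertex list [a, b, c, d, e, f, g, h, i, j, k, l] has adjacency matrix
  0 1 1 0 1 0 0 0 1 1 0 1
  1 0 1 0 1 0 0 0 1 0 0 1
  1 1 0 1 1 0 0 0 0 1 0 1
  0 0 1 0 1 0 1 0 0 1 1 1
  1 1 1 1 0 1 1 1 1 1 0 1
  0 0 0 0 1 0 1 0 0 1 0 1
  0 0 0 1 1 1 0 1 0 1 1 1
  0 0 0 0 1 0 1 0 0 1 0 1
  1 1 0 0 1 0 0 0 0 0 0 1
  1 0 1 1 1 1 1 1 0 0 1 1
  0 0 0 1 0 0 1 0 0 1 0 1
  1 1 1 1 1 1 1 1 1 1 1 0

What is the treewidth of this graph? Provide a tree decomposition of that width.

Treewidth 4.
One optimal decomposition is:
Bags: B1 = {c, d, e, j, l}  B2 = {d, e, g, j, l}  B3 = {e, g, h, j, l}  B4 = {a, c, e, j, l}  B5 = {a, b, c, e, l}  B6 = {e, f, g, j, l}  B7 = {a, b, e, i, l}  B8 = {d, g, j, k, l}
Tree: B1–B2, B2–B3, B1–B4, B4–B5, B3–B6, B5–B7, B2–B8

The largest bag has 5 vertices, giving width 4; this decomposition certifies tw(G) ≤ 4. For the lower bound, the 5 vertices {d, e, g, j, l} are pairwise adjacent, and any tree decomposition puts a clique entirely inside one bag — forcing width ≥ 4. Combining the bounds, tw(G) = 4.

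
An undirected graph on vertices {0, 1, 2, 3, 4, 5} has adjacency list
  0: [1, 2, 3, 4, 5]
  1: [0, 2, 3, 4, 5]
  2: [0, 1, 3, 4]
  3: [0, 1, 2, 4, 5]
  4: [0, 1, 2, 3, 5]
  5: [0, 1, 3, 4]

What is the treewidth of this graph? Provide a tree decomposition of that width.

The largest bag has 5 vertices, giving width 4; this decomposition certifies tw(G) ≤ 4. For the lower bound, the 5 vertices {0, 1, 2, 3, 4} are pairwise adjacent, and any tree decomposition puts a clique entirely inside one bag — forcing width ≥ 4. The upper and lower bounds meet at 4, so that is the treewidth.

Treewidth 4.
Bags: B1 = {0, 1, 2, 3, 4}  B2 = {0, 1, 3, 4, 5}
Tree: B1–B2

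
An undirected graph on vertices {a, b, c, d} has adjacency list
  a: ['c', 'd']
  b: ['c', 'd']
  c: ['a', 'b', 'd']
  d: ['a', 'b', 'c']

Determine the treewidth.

A width-2 tree decomposition is:
Bags: B1 = {b, c, d}  B2 = {a, c, d}
Tree: B1–B2
Each bag holds 3 vertices, so the decomposition has width 2, which upper-bounds the treewidth. Conversely, {a, c, d} is a clique of size 3, and the vertices of any clique must share a bag in every tree decomposition; so some bag has ≥ 3 vertices and tw(G) ≥ 2. Combining the bounds, tw(G) = 2.

2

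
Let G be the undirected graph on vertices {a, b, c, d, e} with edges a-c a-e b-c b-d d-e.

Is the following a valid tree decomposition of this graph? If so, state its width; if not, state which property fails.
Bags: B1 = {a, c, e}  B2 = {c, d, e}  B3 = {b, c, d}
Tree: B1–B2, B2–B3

Yes; width 2.

Every vertex of G appears in some bag (union = {a, b, c, d, e}); every edge is covered by a bag; and for each vertex v the set of bags containing v is connected in the bag tree. The decomposition is therefore valid. The largest bag has 3 vertices, so the width is 2.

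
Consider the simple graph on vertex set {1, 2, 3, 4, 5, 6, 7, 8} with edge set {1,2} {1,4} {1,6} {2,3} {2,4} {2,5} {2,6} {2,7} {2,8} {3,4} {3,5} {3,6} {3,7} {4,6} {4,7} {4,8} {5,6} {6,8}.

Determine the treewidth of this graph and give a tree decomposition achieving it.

Treewidth 3.
One such decomposition:
Bags: B1 = {2, 4, 6, 8}  B2 = {1, 2, 4, 6}  B3 = {2, 3, 4, 6}  B4 = {2, 3, 5, 6}  B5 = {2, 3, 4, 7}
Tree: B1–B2, B1–B3, B3–B4, B3–B5

Each bag holds 4 vertices, so the decomposition has width 3, which upper-bounds the treewidth. On the other hand G contains the 4-clique {2, 4, 6, 8}. A clique must lie in a single bag of any decomposition, so no decomposition can have width below 3. Hence tw(G) = 3 exactly.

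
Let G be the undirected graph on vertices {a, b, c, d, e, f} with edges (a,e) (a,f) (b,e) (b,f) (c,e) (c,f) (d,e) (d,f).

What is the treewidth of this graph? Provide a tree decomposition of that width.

The largest bag has 3 vertices, giving width 2; this decomposition certifies tw(G) ≤ 2. For the lower bound, G contains the cycle a–e–c–f–a, so G is not a forest; only forests have treewidth ≤ 1, hence tw(G) ≥ 2. Combining the bounds, tw(G) = 2.

Treewidth 2.
Bags: B1 = {a, e, f}  B2 = {c, e, f}  B3 = {d, e, f}  B4 = {b, e, f}
Tree: B1–B2, B2–B3, B3–B4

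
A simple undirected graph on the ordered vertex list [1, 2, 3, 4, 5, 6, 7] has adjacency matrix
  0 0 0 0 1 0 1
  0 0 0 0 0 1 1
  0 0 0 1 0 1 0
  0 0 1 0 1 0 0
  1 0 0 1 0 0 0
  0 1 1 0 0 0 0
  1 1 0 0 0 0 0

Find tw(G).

A width-2 tree decomposition is:
Bags: B1 = {1, 4, 5}  B2 = {1, 3, 4}  B3 = {1, 3, 6}  B4 = {1, 2, 6}  B5 = {1, 2, 7}
Tree: B1–B2, B2–B3, B3–B4, B4–B5
Every bag has size at most 3, so the width is 3 − 1 = 2 and tw(G) ≤ 2. Since 1–5–4–3–6–2–7–1 is a cycle in G, G is not acyclic. Forests are exactly the graphs of treewidth ≤ 1, so tw(G) ≥ 2. The upper and lower bounds meet at 2, so that is the treewidth.

2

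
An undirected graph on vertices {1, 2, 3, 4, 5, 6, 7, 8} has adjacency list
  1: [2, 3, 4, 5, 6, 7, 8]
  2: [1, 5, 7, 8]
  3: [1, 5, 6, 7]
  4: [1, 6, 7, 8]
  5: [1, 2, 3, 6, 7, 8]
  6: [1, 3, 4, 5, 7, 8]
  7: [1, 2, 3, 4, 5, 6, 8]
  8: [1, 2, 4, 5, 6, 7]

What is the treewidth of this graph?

4

A width-4 tree decomposition is:
Bags: B1 = {1, 5, 6, 7, 8}  B2 = {1, 2, 5, 7, 8}  B3 = {1, 3, 5, 6, 7}  B4 = {1, 4, 6, 7, 8}
Tree: B1–B2, B1–B3, B1–B4
The largest bag has 5 vertices, giving width 4; this decomposition certifies tw(G) ≤ 4. On the other hand G contains the 5-clique {1, 4, 6, 7, 8}. A clique must lie in a single bag of any decomposition, so no decomposition can have width below 4. Hence tw(G) = 4 exactly.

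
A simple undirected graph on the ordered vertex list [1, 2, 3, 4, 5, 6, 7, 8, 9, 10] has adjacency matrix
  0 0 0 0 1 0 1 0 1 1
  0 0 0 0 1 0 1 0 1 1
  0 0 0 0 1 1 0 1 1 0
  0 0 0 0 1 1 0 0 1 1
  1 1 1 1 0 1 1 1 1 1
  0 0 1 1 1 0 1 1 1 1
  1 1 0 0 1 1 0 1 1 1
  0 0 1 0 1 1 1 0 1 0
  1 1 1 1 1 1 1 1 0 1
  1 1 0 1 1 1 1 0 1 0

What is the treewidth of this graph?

4

A width-4 tree decomposition is:
Bags: B1 = {1, 5, 7, 9, 10}  B2 = {5, 6, 7, 9, 10}  B3 = {5, 6, 7, 8, 9}  B4 = {2, 5, 7, 9, 10}  B5 = {3, 5, 6, 8, 9}  B6 = {4, 5, 6, 9, 10}
Tree: B1–B2, B2–B3, B2–B4, B3–B5, B2–B6
Every bag has size at most 5, so the width is 5 − 1 = 4 and tw(G) ≤ 4. On the other hand G contains the 5-clique {1, 5, 7, 9, 10}. A clique must lie in a single bag of any decomposition, so no decomposition can have width below 4. Hence tw(G) = 4 exactly.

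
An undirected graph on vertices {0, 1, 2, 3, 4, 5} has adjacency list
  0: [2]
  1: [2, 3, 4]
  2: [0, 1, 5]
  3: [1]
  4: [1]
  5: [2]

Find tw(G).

A width-1 tree decomposition is:
Bags: B1 = {2, 5}  B2 = {1, 2}  B3 = {1, 4}  B4 = {0, 2}  B5 = {1, 3}
Tree: B1–B2, B2–B3, B2–B4, B3–B5
The largest bag has 2 vertices, giving width 1; this decomposition certifies tw(G) ≤ 1. G has an edge, so its treewidth is at least 1. Hence tw(G) = 1 exactly.

1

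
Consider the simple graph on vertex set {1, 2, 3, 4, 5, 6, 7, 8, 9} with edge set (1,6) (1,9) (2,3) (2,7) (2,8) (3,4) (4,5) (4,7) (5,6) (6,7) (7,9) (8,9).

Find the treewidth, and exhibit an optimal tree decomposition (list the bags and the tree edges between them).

Treewidth 3.
Bags: B1 = {1, 4, 5, 6}  B2 = {1, 4, 6, 7}  B3 = {1, 4, 7, 9}  B4 = {3, 4, 7, 9}  B5 = {2, 3, 7, 9}  B6 = {2, 3, 8, 9}
Tree: B1–B2, B2–B3, B3–B4, B4–B5, B5–B6

The largest bag has 4 vertices, giving width 3; this decomposition certifies tw(G) ≤ 3. For the lower bound: the 4 vertex sets {1,5,6}, {4}, {7}, {2,3,8,9} are disjoint, each induces a connected subgraph, and every pair is joined by at least one edge of G. Contracting each set to a single vertex therefore yields K_{4} as a minor, and since treewidth is minor-monotone, tw(G) ≥ tw(K_{4}) = 3. Therefore the treewidth is 3.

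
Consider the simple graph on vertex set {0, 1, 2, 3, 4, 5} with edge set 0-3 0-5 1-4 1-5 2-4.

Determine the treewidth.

A width-1 tree decomposition is:
Bags: B1 = {2, 4}  B2 = {1, 4}  B3 = {1, 5}  B4 = {0, 5}  B5 = {0, 3}
Tree: B1–B2, B2–B3, B3–B4, B4–B5
Every bag has size at most 2, so the width is 2 − 1 = 1 and tw(G) ≤ 1. Since G has at least one edge (e.g. 2–4), it is not an edgeless graph, so tw(G) ≥ 1. Hence tw(G) = 1 exactly.

1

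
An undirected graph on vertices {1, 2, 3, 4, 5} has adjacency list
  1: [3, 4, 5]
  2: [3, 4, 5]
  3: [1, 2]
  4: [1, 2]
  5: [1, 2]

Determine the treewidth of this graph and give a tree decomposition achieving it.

Treewidth 2.
One optimal decomposition is:
Bags: B1 = {1, 2, 5}  B2 = {1, 2, 3}  B3 = {1, 2, 4}
Tree: B1–B2, B2–B3

Each bag holds 3 vertices, so the decomposition has width 2, which upper-bounds the treewidth. Since 2–5–1–3–2 is a cycle in G, G is not acyclic. Forests are exactly the graphs of treewidth ≤ 1, so tw(G) ≥ 2. Combining the bounds, tw(G) = 2.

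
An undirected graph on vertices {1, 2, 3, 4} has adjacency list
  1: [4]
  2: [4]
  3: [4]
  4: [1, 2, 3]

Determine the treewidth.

1

A width-1 tree decomposition is:
Bags: B1 = {1, 4}  B2 = {2, 4}  B3 = {3, 4}
Tree: B1–B2, B1–B3
Every bag has size at most 2, so the width is 2 − 1 = 1 and tw(G) ≤ 1. Any graph with an edge has treewidth ≥ 1, and G has the edge 1–4. Combining the bounds, tw(G) = 1.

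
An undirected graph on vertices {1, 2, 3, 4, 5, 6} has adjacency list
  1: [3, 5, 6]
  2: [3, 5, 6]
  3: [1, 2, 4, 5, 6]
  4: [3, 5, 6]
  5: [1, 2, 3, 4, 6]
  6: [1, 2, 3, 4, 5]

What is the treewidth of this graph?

3

A width-3 tree decomposition is:
Bags: B1 = {1, 3, 5, 6}  B2 = {2, 3, 5, 6}  B3 = {3, 4, 5, 6}
Tree: B1–B2, B2–B3
The largest bag has 4 vertices, giving width 3; this decomposition certifies tw(G) ≤ 3. Conversely, {1, 3, 5, 6} is a clique of size 4, and the vertices of any clique must share a bag in every tree decomposition; so some bag has ≥ 4 vertices and tw(G) ≥ 3. The upper and lower bounds meet at 3, so that is the treewidth.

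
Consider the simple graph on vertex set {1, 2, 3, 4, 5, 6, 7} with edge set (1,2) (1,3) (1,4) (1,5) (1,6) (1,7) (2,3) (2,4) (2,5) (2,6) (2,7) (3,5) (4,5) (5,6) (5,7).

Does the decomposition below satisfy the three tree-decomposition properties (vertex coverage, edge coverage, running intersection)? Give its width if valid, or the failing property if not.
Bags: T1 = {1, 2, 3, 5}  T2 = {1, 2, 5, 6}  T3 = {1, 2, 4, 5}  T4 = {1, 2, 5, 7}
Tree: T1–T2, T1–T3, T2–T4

Vertex coverage: the bags together contain {1, 2, 3, 4, 5, 6, 7}, the full vertex set. Edge coverage: each edge of G has both endpoints in at least one bag. Running intersection: for every vertex, the bags containing it form a connected subtree. All three properties hold, so this is a valid tree decomposition of width max|bag| − 1 = 3, and hence tw(G) ≤ 3.

Yes; width 3.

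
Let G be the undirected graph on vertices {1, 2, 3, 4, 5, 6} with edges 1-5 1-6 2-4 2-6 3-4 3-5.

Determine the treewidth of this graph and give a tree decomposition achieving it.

Each bag holds 3 vertices, so the decomposition has width 2, which upper-bounds the treewidth. For the lower bound, G contains the cycle 6–2–4–3–5–1–6, so G is not a forest; only forests have treewidth ≤ 1, hence tw(G) ≥ 2. Combining the bounds, tw(G) = 2.

Treewidth 2.
Bags: B1 = {2, 4, 6}  B2 = {3, 4, 6}  B3 = {3, 5, 6}  B4 = {1, 5, 6}
Tree: B1–B2, B2–B3, B3–B4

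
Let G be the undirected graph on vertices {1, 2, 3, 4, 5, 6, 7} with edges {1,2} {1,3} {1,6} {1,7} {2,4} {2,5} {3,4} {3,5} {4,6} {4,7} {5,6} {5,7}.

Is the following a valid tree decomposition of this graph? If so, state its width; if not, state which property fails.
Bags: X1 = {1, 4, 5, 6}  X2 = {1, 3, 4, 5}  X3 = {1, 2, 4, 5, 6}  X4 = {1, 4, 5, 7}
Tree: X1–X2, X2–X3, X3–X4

No — bags containing vertex 6 are not connected in the tree.

A tree decomposition must satisfy three properties: every vertex lies in some bag; for every edge, both endpoints lie together in some bag; and for every vertex, the bags containing it form a connected subtree. Here bags containing vertex 6 are not connected in the tree, so the decomposition is invalid.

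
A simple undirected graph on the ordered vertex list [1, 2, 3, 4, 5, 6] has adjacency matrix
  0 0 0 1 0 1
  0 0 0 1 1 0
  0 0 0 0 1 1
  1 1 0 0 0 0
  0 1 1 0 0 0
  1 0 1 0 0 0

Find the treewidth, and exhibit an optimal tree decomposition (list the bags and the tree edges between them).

Treewidth 2.
One such decomposition:
Bags: B1 = {3, 5, 6}  B2 = {2, 5, 6}  B3 = {2, 4, 6}  B4 = {1, 4, 6}
Tree: B1–B2, B2–B3, B3–B4

Each bag holds 3 vertices, so the decomposition has width 2, which upper-bounds the treewidth. For the lower bound, G contains the cycle 6–3–5–2–4–1–6, so G is not a forest; only forests have treewidth ≤ 1, hence tw(G) ≥ 2. The upper and lower bounds meet at 2, so that is the treewidth.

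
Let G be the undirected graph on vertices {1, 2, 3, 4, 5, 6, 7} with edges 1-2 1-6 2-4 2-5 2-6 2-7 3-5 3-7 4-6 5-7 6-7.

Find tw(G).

A width-2 tree decomposition is:
Bags: B1 = {2, 5, 7}  B2 = {3, 5, 7}  B3 = {2, 6, 7}  B4 = {2, 4, 6}  B5 = {1, 2, 6}
Tree: B1–B2, B1–B3, B3–B4, B4–B5
Each bag holds 3 vertices, so the decomposition has width 2, which upper-bounds the treewidth. Conversely, {2, 5, 7} is a clique of size 3, and the vertices of any clique must share a bag in every tree decomposition; so some bag has ≥ 3 vertices and tw(G) ≥ 2. Hence tw(G) = 2 exactly.

2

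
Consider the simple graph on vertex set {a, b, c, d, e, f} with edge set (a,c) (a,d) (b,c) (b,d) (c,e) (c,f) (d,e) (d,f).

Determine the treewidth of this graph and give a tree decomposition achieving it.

Treewidth 2.
Bags: B1 = {c, d, e}  B2 = {a, c, d}  B3 = {c, d, f}  B4 = {b, c, d}
Tree: B1–B2, B2–B3, B3–B4

Each bag holds 3 vertices, so the decomposition has width 2, which upper-bounds the treewidth. Since d–e–c–a–d is a cycle in G, G is not acyclic. Forests are exactly the graphs of treewidth ≤ 1, so tw(G) ≥ 2. The upper and lower bounds meet at 2, so that is the treewidth.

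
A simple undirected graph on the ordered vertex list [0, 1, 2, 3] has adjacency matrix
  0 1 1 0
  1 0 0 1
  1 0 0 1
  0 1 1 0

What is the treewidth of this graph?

A width-2 tree decomposition is:
Bags: B1 = {1, 2, 3}  B2 = {0, 1, 2}
Tree: B1–B2
Each bag holds 3 vertices, so the decomposition has width 2, which upper-bounds the treewidth. Since 1–3–2–0–1 is a cycle in G, G is not acyclic. Forests are exactly the graphs of treewidth ≤ 1, so tw(G) ≥ 2. Hence tw(G) = 2 exactly.

2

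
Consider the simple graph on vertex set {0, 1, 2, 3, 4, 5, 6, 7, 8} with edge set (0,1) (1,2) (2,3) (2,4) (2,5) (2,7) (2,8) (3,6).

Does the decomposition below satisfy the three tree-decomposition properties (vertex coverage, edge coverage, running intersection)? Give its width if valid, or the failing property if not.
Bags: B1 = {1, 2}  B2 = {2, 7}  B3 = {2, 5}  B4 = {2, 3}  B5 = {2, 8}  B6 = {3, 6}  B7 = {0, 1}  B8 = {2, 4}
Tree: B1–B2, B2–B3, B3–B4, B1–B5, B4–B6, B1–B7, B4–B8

Yes; width 1.

Every vertex of G appears in some bag (union = {0, 1, 2, 3, 4, 5, 6, 7, 8}); every edge is covered by a bag; and for each vertex v the set of bags containing v is connected in the bag tree. The decomposition is therefore valid. The largest bag has 2 vertices, so the width is 1.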